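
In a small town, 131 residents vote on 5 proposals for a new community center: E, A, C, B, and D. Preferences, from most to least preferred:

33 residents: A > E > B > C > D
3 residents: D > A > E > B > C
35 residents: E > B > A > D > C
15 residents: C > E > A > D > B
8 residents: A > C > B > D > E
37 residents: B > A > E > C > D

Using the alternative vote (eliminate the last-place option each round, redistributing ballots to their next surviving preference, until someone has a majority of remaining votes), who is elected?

Round 1: E 35, A 41, C 15, B 37, D 3. Eliminate D.
Round 2: E 35, A 44, C 15, B 37. Eliminate C.
Round 3: E 50, A 44, B 37. Eliminate B.
Round 4: E 50, A 81. A has a majority.

A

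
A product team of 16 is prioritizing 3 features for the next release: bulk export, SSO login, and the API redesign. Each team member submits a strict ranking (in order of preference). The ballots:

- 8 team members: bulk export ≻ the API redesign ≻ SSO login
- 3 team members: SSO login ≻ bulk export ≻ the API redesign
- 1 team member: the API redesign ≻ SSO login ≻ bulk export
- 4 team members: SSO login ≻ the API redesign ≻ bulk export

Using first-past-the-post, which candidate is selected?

bulk export

First-place votes: bulk export 8, SSO login 7, the API redesign 1.
bulk export has the most first-place votes.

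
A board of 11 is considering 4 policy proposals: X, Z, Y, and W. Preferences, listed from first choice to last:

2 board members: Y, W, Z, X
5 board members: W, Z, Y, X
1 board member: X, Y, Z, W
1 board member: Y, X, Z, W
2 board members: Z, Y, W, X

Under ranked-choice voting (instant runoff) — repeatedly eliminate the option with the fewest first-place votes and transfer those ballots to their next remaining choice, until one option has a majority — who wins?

Y

Round 1: X 1, Z 2, Y 3, W 5. Eliminate X.
Round 2: Z 2, Y 4, W 5. Eliminate Z.
Round 3: Y 6, W 5. Y has a majority.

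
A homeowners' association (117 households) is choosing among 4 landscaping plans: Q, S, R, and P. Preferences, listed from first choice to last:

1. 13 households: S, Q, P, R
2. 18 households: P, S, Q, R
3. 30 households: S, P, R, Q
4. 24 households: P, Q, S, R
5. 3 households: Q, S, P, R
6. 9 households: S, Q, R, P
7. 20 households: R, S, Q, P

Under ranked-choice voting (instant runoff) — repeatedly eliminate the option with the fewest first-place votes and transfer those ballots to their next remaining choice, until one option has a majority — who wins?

Round 1: Q 3, S 52, R 20, P 42. Eliminate Q.
Round 2: S 55, R 20, P 42. Eliminate R.
Round 3: S 75, P 42. S has a majority.

S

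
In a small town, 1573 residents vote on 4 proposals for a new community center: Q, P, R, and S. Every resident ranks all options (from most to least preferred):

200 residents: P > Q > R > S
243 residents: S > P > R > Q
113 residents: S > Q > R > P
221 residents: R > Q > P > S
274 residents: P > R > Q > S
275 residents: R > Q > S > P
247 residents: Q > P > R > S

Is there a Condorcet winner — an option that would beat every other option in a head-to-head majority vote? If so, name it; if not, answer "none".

Checking pairwise contests:
R beats Q 1013–560.
Q beats P 856–717.
P beats R 964–609.
Q beats S 1217–356.
Every option loses at least one head-to-head, so there is no Condorcet winner.

none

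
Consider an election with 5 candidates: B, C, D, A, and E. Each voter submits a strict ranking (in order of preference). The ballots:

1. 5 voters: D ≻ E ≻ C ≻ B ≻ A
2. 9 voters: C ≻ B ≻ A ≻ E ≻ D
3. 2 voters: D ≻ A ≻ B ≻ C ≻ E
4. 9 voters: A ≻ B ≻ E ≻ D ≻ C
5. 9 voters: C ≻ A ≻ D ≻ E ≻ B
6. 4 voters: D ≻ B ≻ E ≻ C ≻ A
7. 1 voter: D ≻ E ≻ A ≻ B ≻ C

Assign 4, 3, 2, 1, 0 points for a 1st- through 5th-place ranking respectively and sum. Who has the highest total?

A

B: 5·1 + 9·3 + 2·2 + 9·3 + 9·0 + 4·3 + 1·1 = 76
C: 5·2 + 9·4 + 2·1 + 9·0 + 9·4 + 4·1 + 1·0 = 88
D: 5·4 + 9·0 + 2·4 + 9·1 + 9·2 + 4·4 + 1·4 = 75
A: 5·0 + 9·2 + 2·3 + 9·4 + 9·3 + 4·0 + 1·2 = 89
E: 5·3 + 9·1 + 2·0 + 9·2 + 9·1 + 4·2 + 1·3 = 62
A has the highest Borda score (89).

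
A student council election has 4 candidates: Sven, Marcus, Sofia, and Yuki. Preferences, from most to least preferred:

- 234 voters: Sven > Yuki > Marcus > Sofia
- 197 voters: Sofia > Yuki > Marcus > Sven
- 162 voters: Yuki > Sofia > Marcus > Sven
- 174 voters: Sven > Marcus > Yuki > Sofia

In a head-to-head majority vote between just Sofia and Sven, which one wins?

Voters preferring Sofia to Sven: 359; preferring Sven to Sofia: 408.
Sven wins the head-to-head.

Sven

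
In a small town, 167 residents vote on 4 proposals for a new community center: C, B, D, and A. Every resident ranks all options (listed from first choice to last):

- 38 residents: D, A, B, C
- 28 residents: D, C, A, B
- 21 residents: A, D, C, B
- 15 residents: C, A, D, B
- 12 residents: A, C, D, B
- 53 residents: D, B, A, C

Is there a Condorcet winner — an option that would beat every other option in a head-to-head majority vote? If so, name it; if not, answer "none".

D

D vs C: 140–27 for D.
D vs B: 167–0 for D.
D vs A: 119–48 for D.
D beats every other option head-to-head.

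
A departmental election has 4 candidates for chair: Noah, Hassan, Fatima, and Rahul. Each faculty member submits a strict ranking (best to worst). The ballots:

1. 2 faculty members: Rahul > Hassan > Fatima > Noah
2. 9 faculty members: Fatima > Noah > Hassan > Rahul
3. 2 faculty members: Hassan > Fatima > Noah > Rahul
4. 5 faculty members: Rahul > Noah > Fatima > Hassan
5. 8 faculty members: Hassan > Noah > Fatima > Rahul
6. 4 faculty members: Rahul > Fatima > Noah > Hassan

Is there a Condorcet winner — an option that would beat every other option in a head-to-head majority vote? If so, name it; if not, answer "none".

Fatima vs Noah: 17–13 for Fatima.
Fatima vs Hassan: 18–12 for Fatima.
Fatima vs Rahul: 19–11 for Fatima.
Fatima beats every other option head-to-head.

Fatima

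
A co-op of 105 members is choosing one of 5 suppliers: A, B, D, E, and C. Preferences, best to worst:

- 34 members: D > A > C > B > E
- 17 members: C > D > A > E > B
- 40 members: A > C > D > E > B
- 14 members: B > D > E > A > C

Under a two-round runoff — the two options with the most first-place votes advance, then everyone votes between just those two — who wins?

D

Round 1 first-place votes: A 40, B 14, D 34, E 0, C 17.
A and D advance.
Runoff: A is preferred to D by 40 voters; D by 65.
D wins the runoff.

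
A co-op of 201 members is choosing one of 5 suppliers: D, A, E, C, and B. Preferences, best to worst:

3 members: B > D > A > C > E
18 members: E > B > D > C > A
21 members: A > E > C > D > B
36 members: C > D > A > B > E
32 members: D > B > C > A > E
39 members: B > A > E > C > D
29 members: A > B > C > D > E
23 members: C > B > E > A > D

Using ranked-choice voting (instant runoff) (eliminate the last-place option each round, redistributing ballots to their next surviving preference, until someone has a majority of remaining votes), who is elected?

Round 1: D 32, A 50, E 18, C 59, B 42. Eliminate E.
Round 2: D 32, A 50, C 59, B 60. Eliminate D.
Round 3: A 50, C 59, B 92. Eliminate A.
Round 4: C 80, B 121. B has a majority.

B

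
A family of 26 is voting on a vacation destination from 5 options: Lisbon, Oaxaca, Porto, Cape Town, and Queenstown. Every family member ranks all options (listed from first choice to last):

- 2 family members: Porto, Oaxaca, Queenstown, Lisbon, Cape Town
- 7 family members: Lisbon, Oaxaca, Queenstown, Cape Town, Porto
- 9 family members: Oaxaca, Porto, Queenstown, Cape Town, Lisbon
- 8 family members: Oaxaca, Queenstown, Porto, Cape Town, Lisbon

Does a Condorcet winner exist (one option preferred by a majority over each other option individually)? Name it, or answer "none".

Oaxaca vs Lisbon: 19–7 for Oaxaca.
Oaxaca vs Porto: 24–2 for Oaxaca.
Oaxaca vs Cape Town: 26–0 for Oaxaca.
Oaxaca vs Queenstown: 26–0 for Oaxaca.
Oaxaca beats every other option head-to-head.

Oaxaca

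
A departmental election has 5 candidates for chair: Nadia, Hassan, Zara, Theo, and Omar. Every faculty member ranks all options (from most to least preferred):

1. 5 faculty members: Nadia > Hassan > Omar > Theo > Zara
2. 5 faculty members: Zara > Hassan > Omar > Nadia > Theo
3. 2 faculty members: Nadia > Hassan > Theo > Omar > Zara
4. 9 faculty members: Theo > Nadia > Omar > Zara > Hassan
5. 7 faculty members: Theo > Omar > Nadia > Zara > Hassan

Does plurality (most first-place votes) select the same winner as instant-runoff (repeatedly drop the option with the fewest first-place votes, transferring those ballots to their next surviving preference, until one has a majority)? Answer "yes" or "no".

yes

Plurality — first-place votes: Nadia 7, Hassan 0, Zara 5, Theo 16, Omar 0. Winner: Theo.
Instant-runoff — R1 Nadia 7, Hassan 0, Zara 5, Theo 16, Omar 0 (Theo winner). Winner: Theo.
The two methods agree.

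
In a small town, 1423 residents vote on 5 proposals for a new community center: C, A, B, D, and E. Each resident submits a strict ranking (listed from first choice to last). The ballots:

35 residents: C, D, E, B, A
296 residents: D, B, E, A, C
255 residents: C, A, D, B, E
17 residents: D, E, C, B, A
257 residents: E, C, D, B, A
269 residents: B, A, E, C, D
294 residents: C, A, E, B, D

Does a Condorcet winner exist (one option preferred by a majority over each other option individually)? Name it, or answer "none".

Checking pairwise contests:
E beats C 839–584.
C beats A 858–565.
C beats B 858–565.
C beats D 1110–313.
A beats E 818–605.
Every option loses at least one head-to-head, so there is no Condorcet winner.

none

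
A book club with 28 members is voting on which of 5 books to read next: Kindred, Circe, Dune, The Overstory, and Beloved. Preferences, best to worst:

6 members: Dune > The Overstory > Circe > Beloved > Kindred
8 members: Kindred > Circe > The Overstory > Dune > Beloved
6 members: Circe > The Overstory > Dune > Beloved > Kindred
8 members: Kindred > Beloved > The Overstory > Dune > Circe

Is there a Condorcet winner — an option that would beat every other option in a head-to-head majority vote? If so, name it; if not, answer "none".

Kindred

Kindred vs Circe: 16–12 for Kindred.
Kindred vs Dune: 16–12 for Kindred.
Kindred vs The Overstory: 16–12 for Kindred.
Kindred vs Beloved: 16–12 for Kindred.
Kindred beats every other option head-to-head.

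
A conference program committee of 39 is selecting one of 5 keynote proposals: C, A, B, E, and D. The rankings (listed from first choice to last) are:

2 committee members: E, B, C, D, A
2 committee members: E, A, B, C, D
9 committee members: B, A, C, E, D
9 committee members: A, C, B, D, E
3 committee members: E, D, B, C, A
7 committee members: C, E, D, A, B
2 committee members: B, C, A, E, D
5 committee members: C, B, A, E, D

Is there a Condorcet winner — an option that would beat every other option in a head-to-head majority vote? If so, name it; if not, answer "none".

Checking pairwise contests:
A beats C 20–19.
B beats A 21–18.
C beats B 21–18.
C beats E 32–7.
C beats D 36–3.
Every option loses at least one head-to-head, so there is no Condorcet winner.

none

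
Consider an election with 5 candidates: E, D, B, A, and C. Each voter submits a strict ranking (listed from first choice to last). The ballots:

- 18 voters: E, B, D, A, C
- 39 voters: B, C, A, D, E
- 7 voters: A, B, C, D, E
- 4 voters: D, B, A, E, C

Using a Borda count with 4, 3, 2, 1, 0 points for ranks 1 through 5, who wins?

E: 18·4 + 39·0 + 7·0 + 4·1 = 76
D: 18·2 + 39·1 + 7·1 + 4·4 = 98
B: 18·3 + 39·4 + 7·3 + 4·3 = 243
A: 18·1 + 39·2 + 7·4 + 4·2 = 132
C: 18·0 + 39·3 + 7·2 + 4·0 = 131
B has the highest Borda score (243).

B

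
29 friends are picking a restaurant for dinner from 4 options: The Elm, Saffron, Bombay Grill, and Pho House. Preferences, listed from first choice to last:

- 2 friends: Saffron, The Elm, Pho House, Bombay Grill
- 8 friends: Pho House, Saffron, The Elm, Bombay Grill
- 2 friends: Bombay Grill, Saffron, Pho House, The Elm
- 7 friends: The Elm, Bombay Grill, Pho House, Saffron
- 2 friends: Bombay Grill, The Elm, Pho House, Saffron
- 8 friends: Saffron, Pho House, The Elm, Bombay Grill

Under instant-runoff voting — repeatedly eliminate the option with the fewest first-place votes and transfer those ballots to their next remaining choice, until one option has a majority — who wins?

Saffron

Round 1: The Elm 7, Saffron 10, Bombay Grill 4, Pho House 8. Eliminate Bombay Grill.
Round 2: The Elm 9, Saffron 12, Pho House 8. Eliminate Pho House.
Round 3: The Elm 9, Saffron 20. Saffron has a majority.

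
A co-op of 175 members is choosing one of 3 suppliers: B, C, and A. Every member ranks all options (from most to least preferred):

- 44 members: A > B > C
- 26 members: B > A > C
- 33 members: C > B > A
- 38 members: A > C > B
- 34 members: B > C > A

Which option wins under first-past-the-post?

First-place votes: B 60, C 33, A 82.
A has the most first-place votes.

A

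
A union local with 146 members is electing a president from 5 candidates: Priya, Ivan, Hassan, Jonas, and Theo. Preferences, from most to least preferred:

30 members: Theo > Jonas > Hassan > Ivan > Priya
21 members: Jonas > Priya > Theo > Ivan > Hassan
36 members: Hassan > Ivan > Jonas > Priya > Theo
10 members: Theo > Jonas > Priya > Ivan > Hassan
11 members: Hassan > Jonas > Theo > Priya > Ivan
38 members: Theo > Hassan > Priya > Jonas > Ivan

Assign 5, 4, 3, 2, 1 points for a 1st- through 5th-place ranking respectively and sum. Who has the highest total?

Theo

Priya: 30·1 + 21·4 + 36·2 + 10·3 + 11·2 + 38·3 = 352
Ivan: 30·2 + 21·2 + 36·4 + 10·2 + 11·1 + 38·1 = 315
Hassan: 30·3 + 21·1 + 36·5 + 10·1 + 11·5 + 38·4 = 508
Jonas: 30·4 + 21·5 + 36·3 + 10·4 + 11·4 + 38·2 = 493
Theo: 30·5 + 21·3 + 36·1 + 10·5 + 11·3 + 38·5 = 522
Theo has the highest Borda score (522).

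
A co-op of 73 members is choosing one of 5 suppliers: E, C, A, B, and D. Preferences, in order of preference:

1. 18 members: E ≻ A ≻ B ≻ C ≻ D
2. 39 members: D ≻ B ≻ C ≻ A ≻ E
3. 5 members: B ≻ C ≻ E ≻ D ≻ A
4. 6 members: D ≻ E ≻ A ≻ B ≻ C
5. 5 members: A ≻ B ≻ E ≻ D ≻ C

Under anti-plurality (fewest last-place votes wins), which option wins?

Last-place votes: E 39, C 11, A 5, B 0, D 18.
B is ranked last by the fewest voters, so B wins.

B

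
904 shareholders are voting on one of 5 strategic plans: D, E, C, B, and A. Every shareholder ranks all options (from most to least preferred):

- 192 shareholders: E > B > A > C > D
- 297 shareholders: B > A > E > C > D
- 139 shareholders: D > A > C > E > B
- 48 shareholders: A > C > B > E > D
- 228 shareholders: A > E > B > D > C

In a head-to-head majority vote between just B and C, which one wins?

B

Voters preferring B to C: 717; preferring C to B: 187.
B wins the head-to-head.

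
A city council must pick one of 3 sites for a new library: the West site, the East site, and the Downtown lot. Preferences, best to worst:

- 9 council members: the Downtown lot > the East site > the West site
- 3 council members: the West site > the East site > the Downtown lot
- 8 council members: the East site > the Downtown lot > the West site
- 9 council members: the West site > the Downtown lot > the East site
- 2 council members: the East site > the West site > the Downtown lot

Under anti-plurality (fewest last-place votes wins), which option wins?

Last-place votes: the West site 17, the East site 9, the Downtown lot 5.
the Downtown lot is ranked last by the fewest voters, so the Downtown lot wins.

the Downtown lot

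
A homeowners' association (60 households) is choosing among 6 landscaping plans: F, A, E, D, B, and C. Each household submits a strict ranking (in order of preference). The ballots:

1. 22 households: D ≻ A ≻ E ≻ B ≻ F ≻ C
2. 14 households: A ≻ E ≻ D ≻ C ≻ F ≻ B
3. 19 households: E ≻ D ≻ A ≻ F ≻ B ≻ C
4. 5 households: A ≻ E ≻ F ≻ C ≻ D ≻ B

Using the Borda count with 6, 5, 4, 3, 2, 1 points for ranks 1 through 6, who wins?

A

F: 22·2 + 14·2 + 19·3 + 5·4 = 149
A: 22·5 + 14·6 + 19·4 + 5·6 = 300
E: 22·4 + 14·5 + 19·6 + 5·5 = 297
D: 22·6 + 14·4 + 19·5 + 5·2 = 293
B: 22·3 + 14·1 + 19·2 + 5·1 = 123
C: 22·1 + 14·3 + 19·1 + 5·3 = 98
A has the highest Borda score (300).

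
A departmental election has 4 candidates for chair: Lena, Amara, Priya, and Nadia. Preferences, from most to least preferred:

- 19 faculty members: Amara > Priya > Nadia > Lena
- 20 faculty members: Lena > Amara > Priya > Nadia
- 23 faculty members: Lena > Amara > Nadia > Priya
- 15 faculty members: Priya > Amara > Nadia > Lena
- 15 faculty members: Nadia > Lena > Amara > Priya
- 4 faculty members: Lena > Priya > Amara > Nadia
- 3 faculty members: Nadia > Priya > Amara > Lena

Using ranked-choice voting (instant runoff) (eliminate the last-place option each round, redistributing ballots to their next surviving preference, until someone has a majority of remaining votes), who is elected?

Lena

Round 1: Lena 47, Amara 19, Priya 15, Nadia 18. Eliminate Priya.
Round 2: Lena 47, Amara 34, Nadia 18. Eliminate Nadia.
Round 3: Lena 62, Amara 37. Lena has a majority.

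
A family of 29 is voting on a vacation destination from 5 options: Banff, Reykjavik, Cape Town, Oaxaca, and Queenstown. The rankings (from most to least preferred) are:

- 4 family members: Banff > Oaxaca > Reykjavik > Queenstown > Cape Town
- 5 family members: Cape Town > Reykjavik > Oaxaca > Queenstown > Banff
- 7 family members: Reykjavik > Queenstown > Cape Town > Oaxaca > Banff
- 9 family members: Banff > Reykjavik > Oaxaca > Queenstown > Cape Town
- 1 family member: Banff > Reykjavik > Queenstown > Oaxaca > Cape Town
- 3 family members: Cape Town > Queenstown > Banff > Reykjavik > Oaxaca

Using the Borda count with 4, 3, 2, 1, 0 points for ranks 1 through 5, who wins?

Banff: 4·4 + 5·0 + 7·0 + 9·4 + 1·4 + 3·2 = 62
Reykjavik: 4·2 + 5·3 + 7·4 + 9·3 + 1·3 + 3·1 = 84
Cape Town: 4·0 + 5·4 + 7·2 + 9·0 + 1·0 + 3·4 = 46
Oaxaca: 4·3 + 5·2 + 7·1 + 9·2 + 1·1 + 3·0 = 48
Queenstown: 4·1 + 5·1 + 7·3 + 9·1 + 1·2 + 3·3 = 50
Reykjavik has the highest Borda score (84).

Reykjavik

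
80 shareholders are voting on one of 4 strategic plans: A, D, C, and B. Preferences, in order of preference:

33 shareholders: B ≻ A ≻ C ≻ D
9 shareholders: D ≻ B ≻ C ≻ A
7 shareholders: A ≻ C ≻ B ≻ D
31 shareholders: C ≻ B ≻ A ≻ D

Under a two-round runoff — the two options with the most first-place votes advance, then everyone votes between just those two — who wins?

B

Round 1 first-place votes: A 7, D 9, C 31, B 33.
B and C advance.
Runoff: B is preferred to C by 42 voters; C by 38.
B wins the runoff.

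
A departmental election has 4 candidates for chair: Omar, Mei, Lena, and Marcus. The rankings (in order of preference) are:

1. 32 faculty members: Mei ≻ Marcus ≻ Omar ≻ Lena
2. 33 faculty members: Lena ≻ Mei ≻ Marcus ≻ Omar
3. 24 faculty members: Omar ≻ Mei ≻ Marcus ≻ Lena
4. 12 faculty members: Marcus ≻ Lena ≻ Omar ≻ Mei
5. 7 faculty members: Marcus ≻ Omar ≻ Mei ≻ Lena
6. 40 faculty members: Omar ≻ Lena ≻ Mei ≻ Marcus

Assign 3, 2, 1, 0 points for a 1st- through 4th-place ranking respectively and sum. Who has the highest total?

Mei

Omar: 32·1 + 33·0 + 24·3 + 12·1 + 7·2 + 40·3 = 250
Mei: 32·3 + 33·2 + 24·2 + 12·0 + 7·1 + 40·1 = 257
Lena: 32·0 + 33·3 + 24·0 + 12·2 + 7·0 + 40·2 = 203
Marcus: 32·2 + 33·1 + 24·1 + 12·3 + 7·3 + 40·0 = 178
Mei has the highest Borda score (257).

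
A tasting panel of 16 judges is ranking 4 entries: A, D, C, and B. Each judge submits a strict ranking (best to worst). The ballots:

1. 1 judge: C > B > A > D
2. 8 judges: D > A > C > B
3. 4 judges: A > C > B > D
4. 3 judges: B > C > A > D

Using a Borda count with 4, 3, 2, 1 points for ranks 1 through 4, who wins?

A: 1·2 + 8·3 + 4·4 + 3·2 = 48
D: 1·1 + 8·4 + 4·1 + 3·1 = 40
C: 1·4 + 8·2 + 4·3 + 3·3 = 41
B: 1·3 + 8·1 + 4·2 + 3·4 = 31
A has the highest Borda score (48).

A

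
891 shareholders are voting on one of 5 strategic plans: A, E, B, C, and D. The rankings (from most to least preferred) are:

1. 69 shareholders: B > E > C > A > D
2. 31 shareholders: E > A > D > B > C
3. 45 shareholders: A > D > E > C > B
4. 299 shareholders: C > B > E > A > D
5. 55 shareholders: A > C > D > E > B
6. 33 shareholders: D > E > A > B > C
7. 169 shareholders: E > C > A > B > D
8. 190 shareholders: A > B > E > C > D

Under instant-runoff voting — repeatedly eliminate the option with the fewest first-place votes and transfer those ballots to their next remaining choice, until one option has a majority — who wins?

Round 1: A 290, E 200, B 69, C 299, D 33. Eliminate D.
Round 2: A 290, E 233, B 69, C 299. Eliminate B.
Round 3: A 290, E 302, C 299. Eliminate A.
Round 4: E 537, C 354. E has a majority.

E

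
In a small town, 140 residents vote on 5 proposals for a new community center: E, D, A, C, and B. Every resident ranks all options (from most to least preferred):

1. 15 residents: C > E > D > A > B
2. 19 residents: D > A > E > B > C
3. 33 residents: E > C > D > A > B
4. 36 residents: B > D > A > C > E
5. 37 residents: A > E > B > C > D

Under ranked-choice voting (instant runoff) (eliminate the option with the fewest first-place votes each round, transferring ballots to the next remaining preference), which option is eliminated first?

Round 1: E 33, D 19, A 37, C 15, B 36. Eliminate C.

C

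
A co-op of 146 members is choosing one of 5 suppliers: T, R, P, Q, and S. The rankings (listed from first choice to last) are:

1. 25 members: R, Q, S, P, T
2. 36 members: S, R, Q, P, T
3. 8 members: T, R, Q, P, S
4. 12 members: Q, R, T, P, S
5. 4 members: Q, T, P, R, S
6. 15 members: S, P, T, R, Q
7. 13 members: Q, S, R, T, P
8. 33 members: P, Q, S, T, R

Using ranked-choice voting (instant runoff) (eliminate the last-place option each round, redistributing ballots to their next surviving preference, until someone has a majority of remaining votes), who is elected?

Round 1: T 8, R 25, P 33, Q 29, S 51. Eliminate T.
Round 2: R 33, P 33, Q 29, S 51. Eliminate Q.
Round 3: R 45, P 37, S 64. Eliminate P.
Round 4: R 49, S 97. S has a majority.

S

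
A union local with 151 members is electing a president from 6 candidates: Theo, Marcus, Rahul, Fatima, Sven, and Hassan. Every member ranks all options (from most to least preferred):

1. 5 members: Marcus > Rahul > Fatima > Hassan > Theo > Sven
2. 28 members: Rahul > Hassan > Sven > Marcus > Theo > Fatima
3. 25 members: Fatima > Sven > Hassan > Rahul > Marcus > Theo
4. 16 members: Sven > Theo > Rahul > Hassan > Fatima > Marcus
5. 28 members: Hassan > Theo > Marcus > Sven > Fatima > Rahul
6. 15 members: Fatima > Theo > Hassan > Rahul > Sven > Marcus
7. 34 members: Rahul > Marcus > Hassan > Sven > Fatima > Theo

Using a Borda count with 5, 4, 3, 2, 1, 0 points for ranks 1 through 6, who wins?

Hassan

Theo: 5·1 + 28·1 + 25·0 + 16·4 + 28·4 + 15·4 + 34·0 = 269
Marcus: 5·5 + 28·2 + 25·1 + 16·0 + 28·3 + 15·0 + 34·4 = 326
Rahul: 5·4 + 28·5 + 25·2 + 16·3 + 28·0 + 15·2 + 34·5 = 458
Fatima: 5·3 + 28·0 + 25·5 + 16·1 + 28·1 + 15·5 + 34·1 = 293
Sven: 5·0 + 28·3 + 25·4 + 16·5 + 28·2 + 15·1 + 34·2 = 403
Hassan: 5·2 + 28·4 + 25·3 + 16·2 + 28·5 + 15·3 + 34·3 = 516
Hassan has the highest Borda score (516).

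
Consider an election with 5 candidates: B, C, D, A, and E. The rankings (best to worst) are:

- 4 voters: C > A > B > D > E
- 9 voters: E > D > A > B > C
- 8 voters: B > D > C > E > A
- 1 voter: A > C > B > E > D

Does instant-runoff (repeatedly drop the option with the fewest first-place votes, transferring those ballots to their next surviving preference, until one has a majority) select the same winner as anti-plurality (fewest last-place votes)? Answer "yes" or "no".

Instant-runoff — R1 B 8, C 4, D 0, A 1, E 9 (D out); R2 B 8, C 4, A 1, E 9 (A out); R3 B 8, C 5, E 9 (C out); R4 B 13, E 9 (B winner). Winner: B.
Anti-plurality — last-place votes: B 0, C 9, D 1, A 8, E 4. Winner: B.
The two methods agree.

yes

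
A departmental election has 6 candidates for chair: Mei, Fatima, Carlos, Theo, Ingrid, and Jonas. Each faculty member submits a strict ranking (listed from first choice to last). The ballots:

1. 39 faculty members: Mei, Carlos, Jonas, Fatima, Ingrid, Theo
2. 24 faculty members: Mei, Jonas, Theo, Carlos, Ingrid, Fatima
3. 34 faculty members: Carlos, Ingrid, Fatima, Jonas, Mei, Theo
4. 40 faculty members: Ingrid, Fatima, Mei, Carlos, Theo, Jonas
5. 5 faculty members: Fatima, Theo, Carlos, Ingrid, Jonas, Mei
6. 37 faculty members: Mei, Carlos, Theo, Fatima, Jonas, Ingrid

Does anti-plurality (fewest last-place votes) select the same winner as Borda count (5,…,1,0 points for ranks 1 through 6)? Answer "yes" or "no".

Anti-plurality — last-place votes: Mei 5, Fatima 24, Carlos 0, Theo 73, Ingrid 37, Jonas 40. Winner: Carlos.
Borda — scores: Mei 654, Fatima 439, Carlos 617, Theo 243, Ingrid 409, Jonas 323. Winner: Mei.
The two methods disagree.

no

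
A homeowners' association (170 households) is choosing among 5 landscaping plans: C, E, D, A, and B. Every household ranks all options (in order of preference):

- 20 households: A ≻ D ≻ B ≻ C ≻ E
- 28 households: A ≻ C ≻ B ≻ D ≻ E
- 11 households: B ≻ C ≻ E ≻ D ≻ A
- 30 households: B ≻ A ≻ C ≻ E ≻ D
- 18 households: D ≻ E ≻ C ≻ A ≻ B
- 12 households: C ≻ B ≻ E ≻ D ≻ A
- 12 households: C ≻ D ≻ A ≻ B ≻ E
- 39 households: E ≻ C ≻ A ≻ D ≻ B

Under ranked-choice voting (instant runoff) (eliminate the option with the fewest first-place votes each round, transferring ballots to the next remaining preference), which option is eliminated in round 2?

C

Round 1: C 24, E 39, D 18, A 48, B 41. Eliminate D.
Round 2: C 24, E 57, A 48, B 41. Eliminate C.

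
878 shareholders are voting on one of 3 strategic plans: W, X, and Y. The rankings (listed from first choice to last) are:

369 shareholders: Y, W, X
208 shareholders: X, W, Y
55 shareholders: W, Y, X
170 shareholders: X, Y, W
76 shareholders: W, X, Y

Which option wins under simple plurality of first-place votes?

First-place votes: W 131, X 378, Y 369.
X has the most first-place votes.

X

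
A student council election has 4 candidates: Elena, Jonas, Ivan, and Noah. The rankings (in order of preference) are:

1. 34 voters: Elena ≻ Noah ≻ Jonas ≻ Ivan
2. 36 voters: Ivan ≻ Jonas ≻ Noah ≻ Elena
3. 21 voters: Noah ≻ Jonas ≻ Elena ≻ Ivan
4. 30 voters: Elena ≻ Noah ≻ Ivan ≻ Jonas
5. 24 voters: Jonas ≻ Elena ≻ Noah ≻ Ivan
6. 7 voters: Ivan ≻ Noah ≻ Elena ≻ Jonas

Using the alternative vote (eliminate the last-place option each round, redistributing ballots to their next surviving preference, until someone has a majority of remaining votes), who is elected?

Round 1: Elena 64, Jonas 24, Ivan 43, Noah 21. Eliminate Noah.
Round 2: Elena 64, Jonas 45, Ivan 43. Eliminate Ivan.
Round 3: Elena 71, Jonas 81. Jonas has a majority.

Jonas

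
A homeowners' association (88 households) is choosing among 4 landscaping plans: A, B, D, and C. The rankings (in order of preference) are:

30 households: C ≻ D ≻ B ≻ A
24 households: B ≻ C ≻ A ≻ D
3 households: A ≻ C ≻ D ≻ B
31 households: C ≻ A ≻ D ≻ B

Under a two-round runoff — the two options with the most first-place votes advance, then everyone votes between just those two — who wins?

Round 1 first-place votes: A 3, B 24, D 0, C 61.
C and B advance.
Runoff: C is preferred to B by 64 voters; B by 24.
C wins the runoff.

C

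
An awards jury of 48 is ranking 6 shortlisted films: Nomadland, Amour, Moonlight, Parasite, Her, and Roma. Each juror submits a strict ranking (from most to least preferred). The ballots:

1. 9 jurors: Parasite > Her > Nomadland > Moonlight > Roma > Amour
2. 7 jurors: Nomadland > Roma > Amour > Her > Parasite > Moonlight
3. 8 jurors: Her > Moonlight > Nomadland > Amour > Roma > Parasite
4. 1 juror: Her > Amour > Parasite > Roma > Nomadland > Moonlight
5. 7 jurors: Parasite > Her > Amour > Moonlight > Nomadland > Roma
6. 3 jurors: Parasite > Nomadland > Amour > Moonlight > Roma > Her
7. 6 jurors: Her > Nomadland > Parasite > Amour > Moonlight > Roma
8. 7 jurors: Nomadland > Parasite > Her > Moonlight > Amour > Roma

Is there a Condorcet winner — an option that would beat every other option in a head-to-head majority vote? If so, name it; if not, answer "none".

Checking pairwise contests:
Her beats Nomadland 31–17.
Nomadland beats Amour 40–8.
Nomadland beats Moonlight 33–15.
Nomadland beats Parasite 28–20.
Parasite beats Her 26–22.
Nomadland beats Roma 47–1.
Every option loses at least one head-to-head, so there is no Condorcet winner.

none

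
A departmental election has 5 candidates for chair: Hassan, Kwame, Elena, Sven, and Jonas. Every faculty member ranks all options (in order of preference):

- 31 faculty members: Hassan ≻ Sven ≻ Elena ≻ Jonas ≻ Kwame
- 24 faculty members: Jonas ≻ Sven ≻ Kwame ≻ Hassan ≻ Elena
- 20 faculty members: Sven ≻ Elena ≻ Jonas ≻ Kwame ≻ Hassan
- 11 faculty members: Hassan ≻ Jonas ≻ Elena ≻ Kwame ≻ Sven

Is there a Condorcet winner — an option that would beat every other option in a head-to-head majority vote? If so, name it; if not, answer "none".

Sven vs Hassan: 44–42 for Sven.
Sven vs Kwame: 75–11 for Sven.
Sven vs Elena: 75–11 for Sven.
Sven vs Jonas: 51–35 for Sven.
Sven beats every other option head-to-head.

Sven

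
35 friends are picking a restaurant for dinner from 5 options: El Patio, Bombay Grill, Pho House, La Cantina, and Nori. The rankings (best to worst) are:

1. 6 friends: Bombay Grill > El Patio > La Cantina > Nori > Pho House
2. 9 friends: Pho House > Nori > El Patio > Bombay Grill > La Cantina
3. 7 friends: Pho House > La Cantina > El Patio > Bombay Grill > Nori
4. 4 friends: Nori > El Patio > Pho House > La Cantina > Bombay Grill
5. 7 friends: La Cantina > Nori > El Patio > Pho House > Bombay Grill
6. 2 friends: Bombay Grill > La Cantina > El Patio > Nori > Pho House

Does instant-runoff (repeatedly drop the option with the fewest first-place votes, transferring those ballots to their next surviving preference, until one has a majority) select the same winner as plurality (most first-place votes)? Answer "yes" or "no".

Instant-runoff — R1 El Patio 0, Bombay Grill 8, Pho House 16, La Cantina 7, Nori 4 (El Patio out); R2 Bombay Grill 8, Pho House 16, La Cantina 7, Nori 4 (Nori out); R3 Bombay Grill 8, Pho House 20, La Cantina 7 (Pho House winner). Winner: Pho House.
Plurality — first-place votes: El Patio 0, Bombay Grill 8, Pho House 16, La Cantina 7, Nori 4. Winner: Pho House.
The two methods agree.

yes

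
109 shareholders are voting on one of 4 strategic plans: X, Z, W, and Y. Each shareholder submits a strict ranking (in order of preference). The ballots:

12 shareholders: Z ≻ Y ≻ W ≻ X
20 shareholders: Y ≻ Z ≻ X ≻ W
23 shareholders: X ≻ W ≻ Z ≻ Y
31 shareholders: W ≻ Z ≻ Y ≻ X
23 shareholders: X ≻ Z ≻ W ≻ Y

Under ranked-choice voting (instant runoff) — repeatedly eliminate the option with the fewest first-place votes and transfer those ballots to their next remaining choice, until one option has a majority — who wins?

Round 1: X 46, Z 12, W 31, Y 20. Eliminate Z.
Round 2: X 46, W 31, Y 32. Eliminate W.
Round 3: X 46, Y 63. Y has a majority.

Y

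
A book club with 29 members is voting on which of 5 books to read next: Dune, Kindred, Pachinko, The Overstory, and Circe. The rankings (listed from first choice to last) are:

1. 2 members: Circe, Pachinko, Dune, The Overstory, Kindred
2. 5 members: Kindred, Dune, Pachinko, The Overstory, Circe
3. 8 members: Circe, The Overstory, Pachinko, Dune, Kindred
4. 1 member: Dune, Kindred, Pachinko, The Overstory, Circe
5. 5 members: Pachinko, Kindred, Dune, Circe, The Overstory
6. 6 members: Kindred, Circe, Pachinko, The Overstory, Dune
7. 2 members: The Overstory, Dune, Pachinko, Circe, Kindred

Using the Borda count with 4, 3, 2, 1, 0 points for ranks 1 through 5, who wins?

Pachinko

Dune: 2·2 + 5·3 + 8·1 + 1·4 + 5·2 + 6·0 + 2·3 = 47
Kindred: 2·0 + 5·4 + 8·0 + 1·3 + 5·3 + 6·4 + 2·0 = 62
Pachinko: 2·3 + 5·2 + 8·2 + 1·2 + 5·4 + 6·2 + 2·2 = 70
The Overstory: 2·1 + 5·1 + 8·3 + 1·1 + 5·0 + 6·1 + 2·4 = 46
Circe: 2·4 + 5·0 + 8·4 + 1·0 + 5·1 + 6·3 + 2·1 = 65
Pachinko has the highest Borda score (70).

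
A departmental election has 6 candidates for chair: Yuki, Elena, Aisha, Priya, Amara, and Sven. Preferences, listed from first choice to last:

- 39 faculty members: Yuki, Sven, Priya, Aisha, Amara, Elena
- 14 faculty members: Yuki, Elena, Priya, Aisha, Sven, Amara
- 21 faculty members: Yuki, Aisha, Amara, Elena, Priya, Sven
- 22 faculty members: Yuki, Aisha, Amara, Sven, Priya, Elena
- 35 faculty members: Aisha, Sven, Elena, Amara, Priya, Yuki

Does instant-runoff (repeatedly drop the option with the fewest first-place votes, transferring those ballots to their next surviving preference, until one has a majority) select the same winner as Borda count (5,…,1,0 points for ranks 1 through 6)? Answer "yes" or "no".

yes

Instant-runoff — R1 Yuki 96, Elena 0, Aisha 35, Priya 0, Amara 0, Sven 0 (Yuki winner). Winner: Yuki.
Borda — scores: Yuki 480, Elena 203, Aisha 453, Priya 237, Amara 238, Sven 354. Winner: Yuki.
The two methods agree.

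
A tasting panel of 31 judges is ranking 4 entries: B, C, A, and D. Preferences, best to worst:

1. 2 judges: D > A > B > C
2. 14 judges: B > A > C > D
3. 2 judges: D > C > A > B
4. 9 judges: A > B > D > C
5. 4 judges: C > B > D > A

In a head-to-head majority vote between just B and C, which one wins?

Voters preferring B to C: 25; preferring C to B: 6.
B wins the head-to-head.

B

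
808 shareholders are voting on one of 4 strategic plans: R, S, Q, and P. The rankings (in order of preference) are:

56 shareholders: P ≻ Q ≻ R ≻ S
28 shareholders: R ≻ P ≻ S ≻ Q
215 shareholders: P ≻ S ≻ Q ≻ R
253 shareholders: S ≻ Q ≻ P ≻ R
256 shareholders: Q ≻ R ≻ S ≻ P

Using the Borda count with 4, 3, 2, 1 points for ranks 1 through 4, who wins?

R: 56·2 + 28·4 + 215·1 + 253·1 + 256·3 = 1460
S: 56·1 + 28·2 + 215·3 + 253·4 + 256·2 = 2281
Q: 56·3 + 28·1 + 215·2 + 253·3 + 256·4 = 2409
P: 56·4 + 28·3 + 215·4 + 253·2 + 256·1 = 1930
Q has the highest Borda score (2409).

Q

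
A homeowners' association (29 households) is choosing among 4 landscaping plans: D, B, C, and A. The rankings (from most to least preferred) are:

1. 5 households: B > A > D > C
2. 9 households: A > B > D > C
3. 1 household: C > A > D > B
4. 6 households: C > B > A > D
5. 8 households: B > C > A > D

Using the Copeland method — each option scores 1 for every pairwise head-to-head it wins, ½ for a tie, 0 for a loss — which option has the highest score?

D: loses to B, C, and A → score 0.
B: beats D, C, and A → score 3.
C: beats D and A; loses to B → score 2.
A: beats D; loses to B and C → score 1.
B has the best pairwise record.

B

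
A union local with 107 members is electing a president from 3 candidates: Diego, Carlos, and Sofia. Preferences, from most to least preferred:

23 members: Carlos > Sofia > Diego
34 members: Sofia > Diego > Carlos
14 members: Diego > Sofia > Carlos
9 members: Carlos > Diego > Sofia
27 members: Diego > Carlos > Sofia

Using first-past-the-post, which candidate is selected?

Diego

First-place votes: Diego 41, Carlos 32, Sofia 34.
Diego has the most first-place votes.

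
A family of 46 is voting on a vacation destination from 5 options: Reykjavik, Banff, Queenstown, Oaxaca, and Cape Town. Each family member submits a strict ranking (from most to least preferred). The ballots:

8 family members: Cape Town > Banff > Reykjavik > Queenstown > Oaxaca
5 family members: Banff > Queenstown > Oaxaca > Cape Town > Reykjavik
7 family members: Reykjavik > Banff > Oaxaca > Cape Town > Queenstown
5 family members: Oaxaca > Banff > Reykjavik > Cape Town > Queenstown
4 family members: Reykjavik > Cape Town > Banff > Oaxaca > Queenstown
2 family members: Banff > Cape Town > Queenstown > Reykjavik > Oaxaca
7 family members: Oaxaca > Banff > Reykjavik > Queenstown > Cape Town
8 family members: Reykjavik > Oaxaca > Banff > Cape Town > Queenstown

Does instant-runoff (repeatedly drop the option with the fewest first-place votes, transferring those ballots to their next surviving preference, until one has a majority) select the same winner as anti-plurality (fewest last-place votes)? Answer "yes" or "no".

no

Instant-runoff — R1 Reykjavik 19, Banff 7, Queenstown 0, Oaxaca 12, Cape Town 8 (Queenstown out); R2 Reykjavik 19, Banff 7, Oaxaca 12, Cape Town 8 (Banff out); R3 Reykjavik 19, Oaxaca 17, Cape Town 10 (Cape Town out); R4 Reykjavik 29, Oaxaca 17 (Reykjavik winner). Winner: Reykjavik.
Anti-plurality — last-place votes: Reykjavik 5, Banff 0, Queenstown 24, Oaxaca 10, Cape Town 7. Winner: Banff.
The two methods disagree.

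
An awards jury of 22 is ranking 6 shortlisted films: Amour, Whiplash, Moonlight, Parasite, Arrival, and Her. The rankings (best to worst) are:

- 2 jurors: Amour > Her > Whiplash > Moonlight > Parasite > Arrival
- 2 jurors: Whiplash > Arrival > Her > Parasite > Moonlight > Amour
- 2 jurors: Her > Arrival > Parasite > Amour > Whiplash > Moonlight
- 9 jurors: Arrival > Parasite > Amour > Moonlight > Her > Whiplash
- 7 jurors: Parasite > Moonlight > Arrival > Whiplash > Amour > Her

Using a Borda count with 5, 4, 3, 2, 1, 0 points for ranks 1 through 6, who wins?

Parasite

Amour: 2·5 + 2·0 + 2·2 + 9·3 + 7·1 = 48
Whiplash: 2·3 + 2·5 + 2·1 + 9·0 + 7·2 = 32
Moonlight: 2·2 + 2·1 + 2·0 + 9·2 + 7·4 = 52
Parasite: 2·1 + 2·2 + 2·3 + 9·4 + 7·5 = 83
Arrival: 2·0 + 2·4 + 2·4 + 9·5 + 7·3 = 82
Her: 2·4 + 2·3 + 2·5 + 9·1 + 7·0 = 33
Parasite has the highest Borda score (83).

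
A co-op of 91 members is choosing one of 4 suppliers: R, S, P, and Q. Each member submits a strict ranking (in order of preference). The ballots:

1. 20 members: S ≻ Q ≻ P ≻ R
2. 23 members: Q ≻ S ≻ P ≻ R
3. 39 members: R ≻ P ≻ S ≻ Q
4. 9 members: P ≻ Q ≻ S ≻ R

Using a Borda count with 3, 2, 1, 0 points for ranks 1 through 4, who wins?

S

R: 20·0 + 23·0 + 39·3 + 9·0 = 117
S: 20·3 + 23·2 + 39·1 + 9·1 = 154
P: 20·1 + 23·1 + 39·2 + 9·3 = 148
Q: 20·2 + 23·3 + 39·0 + 9·2 = 127
S has the highest Borda score (154).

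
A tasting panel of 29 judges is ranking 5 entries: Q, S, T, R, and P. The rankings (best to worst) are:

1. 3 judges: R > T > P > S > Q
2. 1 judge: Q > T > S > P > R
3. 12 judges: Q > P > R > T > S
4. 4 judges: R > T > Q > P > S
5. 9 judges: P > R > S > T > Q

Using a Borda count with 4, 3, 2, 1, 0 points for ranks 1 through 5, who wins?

P

Q: 3·0 + 1·4 + 12·4 + 4·2 + 9·0 = 60
S: 3·1 + 1·2 + 12·0 + 4·0 + 9·2 = 23
T: 3·3 + 1·3 + 12·1 + 4·3 + 9·1 = 45
R: 3·4 + 1·0 + 12·2 + 4·4 + 9·3 = 79
P: 3·2 + 1·1 + 12·3 + 4·1 + 9·4 = 83
P has the highest Borda score (83).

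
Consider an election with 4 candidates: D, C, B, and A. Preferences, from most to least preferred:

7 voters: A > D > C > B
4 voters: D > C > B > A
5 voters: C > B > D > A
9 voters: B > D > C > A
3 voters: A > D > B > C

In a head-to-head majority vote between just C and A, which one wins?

C

Voters preferring C to A: 18; preferring A to C: 10.
C wins the head-to-head.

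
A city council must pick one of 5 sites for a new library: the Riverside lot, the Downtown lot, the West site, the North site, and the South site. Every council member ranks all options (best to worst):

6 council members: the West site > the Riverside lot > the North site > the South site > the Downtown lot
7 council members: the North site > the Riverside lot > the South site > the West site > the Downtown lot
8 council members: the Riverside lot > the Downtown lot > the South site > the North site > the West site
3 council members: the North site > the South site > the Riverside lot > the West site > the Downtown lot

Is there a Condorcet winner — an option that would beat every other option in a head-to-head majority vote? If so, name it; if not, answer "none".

the Riverside lot vs the Downtown lot: 24–0 for the Riverside lot.
the Riverside lot vs the West site: 18–6 for the Riverside lot.
the Riverside lot vs the North site: 14–10 for the Riverside lot.
the Riverside lot vs the South site: 21–3 for the Riverside lot.
the Riverside lot beats every other option head-to-head.

the Riverside lot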